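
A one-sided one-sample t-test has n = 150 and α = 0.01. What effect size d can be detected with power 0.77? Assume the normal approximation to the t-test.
d ≈ 0.25

Minimum detectable effect (one-sample t-test, normal approximation):
d = (z_α + z_β) / √n
d = (2.326 + 0.739) / √150
d = 3.065 / 12.247
d ≈ 0.25

By Cohen's convention (0.2 small / 0.5 medium / 0.8 large): small effect.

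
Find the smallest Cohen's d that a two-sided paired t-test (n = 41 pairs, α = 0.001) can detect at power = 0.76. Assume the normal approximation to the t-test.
d ≈ 0.62

Minimum detectable effect (paired t-test, normal approximation):
d = (z_{α/2} + z_β) / √n
d = (3.291 + 0.706) / √41
d = 3.997 / 6.403
d ≈ 0.62

By Cohen's convention (0.2 small / 0.5 medium / 0.8 large): medium effect.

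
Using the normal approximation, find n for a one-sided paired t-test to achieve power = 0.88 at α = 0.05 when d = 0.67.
n = 18 pairs

Sample size formula (paired t-test, normal approximation):
n = ((z_α + z_β) / d)²

z_α = 1.645 (for α = 0.05, one-sided)
z_β = 1.175 (for power = 0.88)
d = 0.67

n = ((1.645 + 1.175) / 0.67)²
n = (4.209)²
n ≈ 17.72
Round up to the next whole number: n = 18 pairs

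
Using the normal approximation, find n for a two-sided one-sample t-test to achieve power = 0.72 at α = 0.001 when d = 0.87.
n = 20

Sample size formula (one-sample t-test, normal approximation):
n = ((z_{α/2} + z_β) / d)²

z_{α/2} = 3.291 (for α = 0.001, two-sided)
z_β = 0.583 (for power = 0.72)
d = 0.87

n = ((3.291 + 0.583) / 0.87)²
n = (4.453)²
n ≈ 19.83
Round up to the next whole number: n = 20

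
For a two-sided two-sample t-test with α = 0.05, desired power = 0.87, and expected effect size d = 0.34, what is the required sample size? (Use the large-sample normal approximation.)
n = 165 per group

Sample size formula (two-sample t-test, normal approximation):
n = 2 · ((z_{α/2} + z_β) / d)²

z_{α/2} = 1.960 (for α = 0.05, two-sided)
z_β = 1.126 (for power = 0.87)
d = 0.34

n = 2 · ((1.960 + 1.126) / 0.34)²
n = 2 · (9.076)²
n ≈ 164.75
Round up to the next whole number: n = 165 per group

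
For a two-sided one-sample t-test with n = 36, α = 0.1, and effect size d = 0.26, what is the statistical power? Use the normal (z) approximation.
Power ≈ 0.47

Power calculation (one-sample t-test, normal approximation):
z_β = d · √n - z_{α/2}
z_β = 0.26 · √36 - 1.645
z_β = 0.26 · 6.000 - 1.645
z_β = -0.085

Power = Φ(z_β) = Φ(-0.085) ≈ 0.466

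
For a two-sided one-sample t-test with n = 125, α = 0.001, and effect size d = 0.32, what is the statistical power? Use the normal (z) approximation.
Power ≈ 0.61

Power calculation (one-sample t-test, normal approximation):
z_β = d · √n - z_{α/2}
z_β = 0.32 · √125 - 3.291
z_β = 0.32 · 11.180 - 3.291
z_β = 0.287

Power = Φ(z_β) = Φ(0.287) ≈ 0.613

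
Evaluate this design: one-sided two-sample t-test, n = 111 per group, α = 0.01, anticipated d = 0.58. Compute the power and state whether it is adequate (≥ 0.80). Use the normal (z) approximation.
Power ≈ 0.98; the study is adequately powered (power ≥ 0.80)

Power calculation (two-sample t-test, normal approximation):
z_β = d · √(n/2) - z_α
z_β = 0.58 · √(111/2) - 2.326
z_β = 0.58 · 7.450 - 2.326
z_β = 1.995

Power = Φ(z_β) = Φ(1.995) ≈ 0.977

Effect size d = 0.58 is medium by Cohen's convention (0.2/0.5/0.8).

Threshold: power ≥ 0.80 is conventionally adequate.
Power ≈ 0.98 → the study is adequately powered (power ≥ 0.80).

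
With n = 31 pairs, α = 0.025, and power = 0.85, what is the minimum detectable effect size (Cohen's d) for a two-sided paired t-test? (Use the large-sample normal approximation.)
d ≈ 0.59

Minimum detectable effect (paired t-test, normal approximation):
d = (z_{α/2} + z_β) / √n
d = (2.241 + 1.036) / √31
d = 3.278 / 5.568
d ≈ 0.59

By Cohen's convention (0.2 small / 0.5 medium / 0.8 large): medium effect.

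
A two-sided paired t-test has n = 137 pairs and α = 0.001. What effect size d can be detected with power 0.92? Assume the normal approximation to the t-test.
d ≈ 0.40

Minimum detectable effect (paired t-test, normal approximation):
d = (z_{α/2} + z_β) / √n
d = (3.291 + 1.405) / √137
d = 4.696 / 11.705
d ≈ 0.40

By Cohen's convention (0.2 small / 0.5 medium / 0.8 large): small effect.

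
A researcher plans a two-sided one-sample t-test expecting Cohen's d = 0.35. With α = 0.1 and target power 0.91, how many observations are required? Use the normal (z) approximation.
n = 73

Sample size formula (one-sample t-test, normal approximation):
n = ((z_{α/2} + z_β) / d)²

z_{α/2} = 1.645 (for α = 0.1, two-sided)
z_β = 1.341 (for power = 0.91)
d = 0.35

n = ((1.645 + 1.341) / 0.35)²
n = (8.531)²
n ≈ 72.78
Round up to the next whole number: n = 73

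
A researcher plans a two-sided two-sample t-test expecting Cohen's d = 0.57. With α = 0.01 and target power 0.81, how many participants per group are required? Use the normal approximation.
n = 74 per group

Sample size formula (two-sample t-test, normal approximation):
n = 2 · ((z_{α/2} + z_β) / d)²

z_{α/2} = 2.576 (for α = 0.01, two-sided)
z_β = 0.878 (for power = 0.81)
d = 0.57

n = 2 · ((2.576 + 0.878) / 0.57)²
n = 2 · (6.060)²
n ≈ 73.45
Round up to the next whole number: n = 74 per group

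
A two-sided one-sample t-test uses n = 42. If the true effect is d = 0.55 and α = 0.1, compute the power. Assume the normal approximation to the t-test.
Power ≈ 0.97

Power calculation (one-sample t-test, normal approximation):
z_β = d · √n - z_{α/2}
z_β = 0.55 · √42 - 1.645
z_β = 0.55 · 6.481 - 1.645
z_β = 1.920

Power = Φ(z_β) = Φ(1.920) ≈ 0.973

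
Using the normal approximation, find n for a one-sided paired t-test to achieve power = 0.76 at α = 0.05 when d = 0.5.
n = 23 pairs

Sample size formula (paired t-test, normal approximation):
n = ((z_α + z_β) / d)²

z_α = 1.645 (for α = 0.05, one-sided)
z_β = 0.706 (for power = 0.76)
d = 0.5

n = ((1.645 + 0.706) / 0.5)²
n = (4.702)²
n ≈ 22.11
Round up to the next whole number: n = 23 pairs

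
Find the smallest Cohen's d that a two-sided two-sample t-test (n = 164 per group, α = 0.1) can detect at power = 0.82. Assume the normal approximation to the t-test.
d ≈ 0.28

Minimum detectable effect (two-sample t-test, normal approximation):
d = (z_{α/2} + z_β) / √(n/2)
d = (1.645 + 0.915) / √(164/2)
d = 2.560 / 9.055
d ≈ 0.28

By Cohen's convention (0.2 small / 0.5 medium / 0.8 large): small effect.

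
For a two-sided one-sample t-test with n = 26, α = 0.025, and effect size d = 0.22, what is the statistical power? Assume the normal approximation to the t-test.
Power ≈ 0.13

Power calculation (one-sample t-test, normal approximation):
z_β = d · √n - z_{α/2}
z_β = 0.22 · √26 - 2.241
z_β = 0.22 · 5.099 - 2.241
z_β = -1.120

Power = Φ(z_β) = Φ(-1.120) ≈ 0.131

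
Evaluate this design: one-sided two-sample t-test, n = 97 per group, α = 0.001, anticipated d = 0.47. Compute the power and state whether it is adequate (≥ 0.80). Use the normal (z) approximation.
Power ≈ 0.57; the study is underpowered (power < 0.80)

Power calculation (two-sample t-test, normal approximation):
z_β = d · √(n/2) - z_α
z_β = 0.47 · √(97/2) - 3.090
z_β = 0.47 · 6.964 - 3.090
z_β = 0.183

Power = Φ(z_β) = Φ(0.183) ≈ 0.573

Effect size d = 0.47 is small by Cohen's convention (0.2/0.5/0.8).

Threshold: power ≥ 0.80 is conventionally adequate.
Power ≈ 0.57 → the study is underpowered (power < 0.80).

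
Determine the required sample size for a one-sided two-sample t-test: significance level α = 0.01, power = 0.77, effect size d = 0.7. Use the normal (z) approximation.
n = 39 per group

Sample size formula (two-sample t-test, normal approximation):
n = 2 · ((z_α + z_β) / d)²

z_α = 2.326 (for α = 0.01, one-sided)
z_β = 0.739 (for power = 0.77)
d = 0.7

n = 2 · ((2.326 + 0.739) / 0.7)²
n = 2 · (4.379)²
n ≈ 38.35
Round up to the next whole number: n = 39 per group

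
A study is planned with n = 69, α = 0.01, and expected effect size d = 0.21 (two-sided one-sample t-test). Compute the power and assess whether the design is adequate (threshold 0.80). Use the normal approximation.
Power ≈ 0.20; the study is underpowered (power < 0.80)

Power calculation (one-sample t-test, normal approximation):
z_β = d · √n - z_{α/2}
z_β = 0.21 · √69 - 2.576
z_β = 0.21 · 8.307 - 2.576
z_β = -0.831

Power = Φ(z_β) = Φ(-0.831) ≈ 0.203

Effect size d = 0.21 is small by Cohen's convention (0.2/0.5/0.8).

Threshold: power ≥ 0.80 is conventionally adequate.
Power ≈ 0.20 → the study is underpowered (power < 0.80).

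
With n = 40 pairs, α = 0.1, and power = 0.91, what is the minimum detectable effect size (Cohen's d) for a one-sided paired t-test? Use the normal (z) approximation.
d ≈ 0.41

Minimum detectable effect (paired t-test, normal approximation):
d = (z_α + z_β) / √n
d = (1.282 + 1.341) / √40
d = 2.622 / 6.325
d ≈ 0.41

By Cohen's convention (0.2 small / 0.5 medium / 0.8 large): small effect.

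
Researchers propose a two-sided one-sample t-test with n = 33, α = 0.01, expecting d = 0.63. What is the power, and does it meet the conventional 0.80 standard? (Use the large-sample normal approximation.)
Power ≈ 0.85; the study is adequately powered (power ≥ 0.80)

Power calculation (one-sample t-test, normal approximation):
z_β = d · √n - z_{α/2}
z_β = 0.63 · √33 - 2.576
z_β = 0.63 · 5.745 - 2.576
z_β = 1.043

Power = Φ(z_β) = Φ(1.043) ≈ 0.852

Effect size d = 0.63 is medium by Cohen's convention (0.2/0.5/0.8).

Threshold: power ≥ 0.80 is conventionally adequate.
Power ≈ 0.85 → the study is adequately powered (power ≥ 0.80).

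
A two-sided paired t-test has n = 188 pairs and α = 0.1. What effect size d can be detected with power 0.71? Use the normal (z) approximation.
d ≈ 0.16

Minimum detectable effect (paired t-test, normal approximation):
d = (z_{α/2} + z_β) / √n
d = (1.645 + 0.553) / √188
d = 2.198 / 13.711
d ≈ 0.16

By Cohen's convention (0.2 small / 0.5 medium / 0.8 large): very small effect.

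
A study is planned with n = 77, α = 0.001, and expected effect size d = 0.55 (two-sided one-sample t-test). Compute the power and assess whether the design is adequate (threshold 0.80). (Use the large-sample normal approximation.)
Power ≈ 0.94; the study is adequately powered (power ≥ 0.80)

Power calculation (one-sample t-test, normal approximation):
z_β = d · √n - z_{α/2}
z_β = 0.55 · √77 - 3.291
z_β = 0.55 · 8.775 - 3.291
z_β = 1.536

Power = Φ(z_β) = Φ(1.536) ≈ 0.938

Effect size d = 0.55 is medium by Cohen's convention (0.2/0.5/0.8).

Threshold: power ≥ 0.80 is conventionally adequate.
Power ≈ 0.94 → the study is adequately powered (power ≥ 0.80).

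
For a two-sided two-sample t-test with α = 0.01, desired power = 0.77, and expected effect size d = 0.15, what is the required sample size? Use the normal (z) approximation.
n = 977 per group

Sample size formula (two-sample t-test, normal approximation):
n = 2 · ((z_{α/2} + z_β) / d)²

z_{α/2} = 2.576 (for α = 0.01, two-sided)
z_β = 0.739 (for power = 0.77)
d = 0.15

n = 2 · ((2.576 + 0.739) / 0.15)²
n = 2 · (22.100)²
n ≈ 976.82
Round up to the next whole number: n = 977 per group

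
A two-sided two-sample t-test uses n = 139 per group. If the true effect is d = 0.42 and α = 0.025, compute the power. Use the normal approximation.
Power ≈ 0.90

Power calculation (two-sample t-test, normal approximation):
z_β = d · √(n/2) - z_{α/2}
z_β = 0.42 · √(139/2) - 2.241
z_β = 0.42 · 8.337 - 2.241
z_β = 1.260

Power = Φ(z_β) = Φ(1.260) ≈ 0.896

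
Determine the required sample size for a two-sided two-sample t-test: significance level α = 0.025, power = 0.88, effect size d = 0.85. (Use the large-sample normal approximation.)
n = 33 per group

Sample size formula (two-sample t-test, normal approximation):
n = 2 · ((z_{α/2} + z_β) / d)²

z_{α/2} = 2.241 (for α = 0.025, two-sided)
z_β = 1.175 (for power = 0.88)
d = 0.85

n = 2 · ((2.241 + 1.175) / 0.85)²
n = 2 · (4.019)²
n ≈ 32.30
Round up to the next whole number: n = 33 per group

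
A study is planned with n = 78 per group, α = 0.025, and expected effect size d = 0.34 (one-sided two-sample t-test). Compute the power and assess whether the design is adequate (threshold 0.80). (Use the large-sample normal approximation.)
Power ≈ 0.56; the study is underpowered (power < 0.80)

Power calculation (two-sample t-test, normal approximation):
z_β = d · √(n/2) - z_α
z_β = 0.34 · √(78/2) - 1.960
z_β = 0.34 · 6.245 - 1.960
z_β = 0.163

Power = Φ(z_β) = Φ(0.163) ≈ 0.565

Effect size d = 0.34 is small by Cohen's convention (0.2/0.5/0.8).

Threshold: power ≥ 0.80 is conventionally adequate.
Power ≈ 0.56 → the study is underpowered (power < 0.80).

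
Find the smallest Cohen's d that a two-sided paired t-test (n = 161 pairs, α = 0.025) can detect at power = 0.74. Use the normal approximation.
d ≈ 0.23

Minimum detectable effect (paired t-test, normal approximation):
d = (z_{α/2} + z_β) / √n
d = (2.241 + 0.643) / √161
d = 2.885 / 12.689
d ≈ 0.23

By Cohen's convention (0.2 small / 0.5 medium / 0.8 large): small effect.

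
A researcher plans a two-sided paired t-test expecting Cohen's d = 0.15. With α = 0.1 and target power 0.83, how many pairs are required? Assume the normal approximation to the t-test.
n = 301 pairs

Sample size formula (paired t-test, normal approximation):
n = ((z_{α/2} + z_β) / d)²

z_{α/2} = 1.645 (for α = 0.1, two-sided)
z_β = 0.954 (for power = 0.83)
d = 0.15

n = ((1.645 + 0.954) / 0.15)²
n = (17.327)²
n ≈ 300.22
Round up to the next whole number: n = 301 pairs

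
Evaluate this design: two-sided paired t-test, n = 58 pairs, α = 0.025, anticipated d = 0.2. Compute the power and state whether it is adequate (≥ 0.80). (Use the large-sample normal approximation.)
Power ≈ 0.24; the study is underpowered (power < 0.80)

Power calculation (paired t-test, normal approximation):
z_β = d · √n - z_{α/2}
z_β = 0.2 · √58 - 2.241
z_β = 0.2 · 7.616 - 2.241
z_β = -0.718

Power = Φ(z_β) = Φ(-0.718) ≈ 0.236

Effect size d = 0.2 is small by Cohen's convention (0.2/0.5/0.8).

Threshold: power ≥ 0.80 is conventionally adequate.
Power ≈ 0.24 → the study is underpowered (power < 0.80).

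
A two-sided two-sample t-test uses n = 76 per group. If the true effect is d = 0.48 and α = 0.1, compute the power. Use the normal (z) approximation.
Power ≈ 0.91

Power calculation (two-sample t-test, normal approximation):
z_β = d · √(n/2) - z_{α/2}
z_β = 0.48 · √(76/2) - 1.645
z_β = 0.48 · 6.164 - 1.645
z_β = 1.314

Power = Φ(z_β) = Φ(1.314) ≈ 0.906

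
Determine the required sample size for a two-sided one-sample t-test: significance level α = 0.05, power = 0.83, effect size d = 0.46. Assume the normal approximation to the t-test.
n = 41

Sample size formula (one-sample t-test, normal approximation):
n = ((z_{α/2} + z_β) / d)²

z_{α/2} = 1.960 (for α = 0.05, two-sided)
z_β = 0.954 (for power = 0.83)
d = 0.46

n = ((1.960 + 0.954) / 0.46)²
n = (6.335)²
n ≈ 40.13
Round up to the next whole number: n = 41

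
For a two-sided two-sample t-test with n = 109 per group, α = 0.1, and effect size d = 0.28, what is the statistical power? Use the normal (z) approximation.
Power ≈ 0.66

Power calculation (two-sample t-test, normal approximation):
z_β = d · √(n/2) - z_{α/2}
z_β = 0.28 · √(109/2) - 1.645
z_β = 0.28 · 7.382 - 1.645
z_β = 0.422

Power = Φ(z_β) = Φ(0.422) ≈ 0.664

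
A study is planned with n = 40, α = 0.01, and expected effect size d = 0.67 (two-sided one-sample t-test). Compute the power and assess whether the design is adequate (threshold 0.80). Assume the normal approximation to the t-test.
Power ≈ 0.95; the study is adequately powered (power ≥ 0.80)

Power calculation (one-sample t-test, normal approximation):
z_β = d · √n - z_{α/2}
z_β = 0.67 · √40 - 2.576
z_β = 0.67 · 6.325 - 2.576
z_β = 1.662

Power = Φ(z_β) = Φ(1.662) ≈ 0.952

Effect size d = 0.67 is medium by Cohen's convention (0.2/0.5/0.8).

Threshold: power ≥ 0.80 is conventionally adequate.
Power ≈ 0.95 → the study is adequately powered (power ≥ 0.80).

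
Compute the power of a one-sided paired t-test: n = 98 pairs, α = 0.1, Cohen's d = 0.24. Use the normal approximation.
Power ≈ 0.86

Power calculation (paired t-test, normal approximation):
z_β = d · √n - z_α
z_β = 0.24 · √98 - 1.282
z_β = 0.24 · 9.899 - 1.282
z_β = 1.094

Power = Φ(z_β) = Φ(1.094) ≈ 0.863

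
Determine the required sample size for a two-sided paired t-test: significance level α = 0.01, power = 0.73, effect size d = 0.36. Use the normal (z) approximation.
n = 79 pairs

Sample size formula (paired t-test, normal approximation):
n = ((z_{α/2} + z_β) / d)²

z_{α/2} = 2.576 (for α = 0.01, two-sided)
z_β = 0.613 (for power = 0.73)
d = 0.36

n = ((2.576 + 0.613) / 0.36)²
n = (8.858)²
n ≈ 78.46
Round up to the next whole number: n = 79 pairs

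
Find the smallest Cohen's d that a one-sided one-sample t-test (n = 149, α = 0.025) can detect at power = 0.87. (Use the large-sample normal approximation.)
d ≈ 0.25

Minimum detectable effect (one-sample t-test, normal approximation):
d = (z_α + z_β) / √n
d = (1.960 + 1.126) / √149
d = 3.086 / 12.207
d ≈ 0.25

By Cohen's convention (0.2 small / 0.5 medium / 0.8 large): small effect.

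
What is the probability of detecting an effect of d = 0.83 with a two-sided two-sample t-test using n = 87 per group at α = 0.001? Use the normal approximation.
Power ≈ 0.99

Power calculation (two-sample t-test, normal approximation):
z_β = d · √(n/2) - z_{α/2}
z_β = 0.83 · √(87/2) - 3.291
z_β = 0.83 · 6.595 - 3.291
z_β = 2.184

Power = Φ(z_β) = Φ(2.184) ≈ 0.986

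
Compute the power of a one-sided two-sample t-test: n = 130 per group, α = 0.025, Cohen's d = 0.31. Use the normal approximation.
Power ≈ 0.71

Power calculation (two-sample t-test, normal approximation):
z_β = d · √(n/2) - z_α
z_β = 0.31 · √(130/2) - 1.960
z_β = 0.31 · 8.062 - 1.960
z_β = 0.539

Power = Φ(z_β) = Φ(0.539) ≈ 0.705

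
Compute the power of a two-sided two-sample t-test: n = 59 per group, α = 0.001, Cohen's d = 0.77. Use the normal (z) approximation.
Power ≈ 0.81

Power calculation (two-sample t-test, normal approximation):
z_β = d · √(n/2) - z_{α/2}
z_β = 0.77 · √(59/2) - 3.291
z_β = 0.77 · 5.431 - 3.291
z_β = 0.892

Power = Φ(z_β) = Φ(0.892) ≈ 0.814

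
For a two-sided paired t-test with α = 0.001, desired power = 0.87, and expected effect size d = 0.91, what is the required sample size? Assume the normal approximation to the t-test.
n = 24 pairs

Sample size formula (paired t-test, normal approximation):
n = ((z_{α/2} + z_β) / d)²

z_{α/2} = 3.291 (for α = 0.001, two-sided)
z_β = 1.126 (for power = 0.87)
d = 0.91

n = ((3.291 + 1.126) / 0.91)²
n = (4.854)²
n ≈ 23.56
Round up to the next whole number: n = 24 pairs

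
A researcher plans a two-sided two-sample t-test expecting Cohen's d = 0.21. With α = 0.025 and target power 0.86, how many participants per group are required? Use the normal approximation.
n = 501 per group

Sample size formula (two-sample t-test, normal approximation):
n = 2 · ((z_{α/2} + z_β) / d)²

z_{α/2} = 2.241 (for α = 0.025, two-sided)
z_β = 1.080 (for power = 0.86)
d = 0.21

n = 2 · ((2.241 + 1.080) / 0.21)²
n = 2 · (15.814)²
n ≈ 500.17
Round up to the next whole number: n = 501 per group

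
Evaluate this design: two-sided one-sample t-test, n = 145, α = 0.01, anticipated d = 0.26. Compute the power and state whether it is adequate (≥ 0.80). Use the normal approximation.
Power ≈ 0.71; the study is underpowered (power < 0.80)

Power calculation (one-sample t-test, normal approximation):
z_β = d · √n - z_{α/2}
z_β = 0.26 · √145 - 2.576
z_β = 0.26 · 12.042 - 2.576
z_β = 0.555

Power = Φ(z_β) = Φ(0.555) ≈ 0.711

Effect size d = 0.26 is small by Cohen's convention (0.2/0.5/0.8).

Threshold: power ≥ 0.80 is conventionally adequate.
Power ≈ 0.71 → the study is underpowered (power < 0.80).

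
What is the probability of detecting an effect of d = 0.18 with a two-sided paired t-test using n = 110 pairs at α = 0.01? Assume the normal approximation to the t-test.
Power ≈ 0.25

Power calculation (paired t-test, normal approximation):
z_β = d · √n - z_{α/2}
z_β = 0.18 · √110 - 2.576
z_β = 0.18 · 10.488 - 2.576
z_β = -0.688

Power = Φ(z_β) = Φ(-0.688) ≈ 0.246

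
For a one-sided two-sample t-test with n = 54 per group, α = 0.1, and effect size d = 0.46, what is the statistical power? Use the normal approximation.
Power ≈ 0.87

Power calculation (two-sample t-test, normal approximation):
z_β = d · √(n/2) - z_α
z_β = 0.46 · √(54/2) - 1.282
z_β = 0.46 · 5.196 - 1.282
z_β = 1.109

Power = Φ(z_β) = Φ(1.109) ≈ 0.866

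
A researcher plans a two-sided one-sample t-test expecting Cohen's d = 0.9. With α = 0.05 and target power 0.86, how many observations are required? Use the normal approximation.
n = 12

Sample size formula (one-sample t-test, normal approximation):
n = ((z_{α/2} + z_β) / d)²

z_{α/2} = 1.960 (for α = 0.05, two-sided)
z_β = 1.080 (for power = 0.86)
d = 0.9

n = ((1.960 + 1.080) / 0.9)²
n = (3.378)²
n ≈ 11.41
Round up to the next whole number: n = 12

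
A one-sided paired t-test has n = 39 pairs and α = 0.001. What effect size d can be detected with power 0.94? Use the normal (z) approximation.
d ≈ 0.74

Minimum detectable effect (paired t-test, normal approximation):
d = (z_α + z_β) / √n
d = (3.090 + 1.555) / √39
d = 4.645 / 6.245
d ≈ 0.74

By Cohen's convention (0.2 small / 0.5 medium / 0.8 large): medium effect.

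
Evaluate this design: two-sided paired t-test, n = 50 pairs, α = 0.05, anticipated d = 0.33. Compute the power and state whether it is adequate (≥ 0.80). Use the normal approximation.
Power ≈ 0.65; the study is underpowered (power < 0.80)

Power calculation (paired t-test, normal approximation):
z_β = d · √n - z_{α/2}
z_β = 0.33 · √50 - 1.960
z_β = 0.33 · 7.071 - 1.960
z_β = 0.373

Power = Φ(z_β) = Φ(0.373) ≈ 0.646

Effect size d = 0.33 is small by Cohen's convention (0.2/0.5/0.8).

Threshold: power ≥ 0.80 is conventionally adequate.
Power ≈ 0.65 → the study is underpowered (power < 0.80).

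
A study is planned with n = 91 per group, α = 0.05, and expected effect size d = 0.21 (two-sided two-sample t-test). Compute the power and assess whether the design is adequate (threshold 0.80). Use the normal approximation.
Power ≈ 0.29; the study is underpowered (power < 0.80)

Power calculation (two-sample t-test, normal approximation):
z_β = d · √(n/2) - z_{α/2}
z_β = 0.21 · √(91/2) - 1.960
z_β = 0.21 · 6.745 - 1.960
z_β = -0.543

Power = Φ(z_β) = Φ(-0.543) ≈ 0.293

Effect size d = 0.21 is small by Cohen's convention (0.2/0.5/0.8).

Threshold: power ≥ 0.80 is conventionally adequate.
Power ≈ 0.29 → the study is underpowered (power < 0.80).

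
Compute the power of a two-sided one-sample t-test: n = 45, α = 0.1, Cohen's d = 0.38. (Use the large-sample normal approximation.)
Power ≈ 0.82

Power calculation (one-sample t-test, normal approximation):
z_β = d · √n - z_{α/2}
z_β = 0.38 · √45 - 1.645
z_β = 0.38 · 6.708 - 1.645
z_β = 0.904

Power = Φ(z_β) = Φ(0.904) ≈ 0.817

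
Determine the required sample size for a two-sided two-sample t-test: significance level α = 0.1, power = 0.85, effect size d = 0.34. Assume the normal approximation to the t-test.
n = 125 per group

Sample size formula (two-sample t-test, normal approximation):
n = 2 · ((z_{α/2} + z_β) / d)²

z_{α/2} = 1.645 (for α = 0.1, two-sided)
z_β = 1.036 (for power = 0.85)
d = 0.34

n = 2 · ((1.645 + 1.036) / 0.34)²
n = 2 · (7.885)²
n ≈ 124.35
Round up to the next whole number: n = 125 per group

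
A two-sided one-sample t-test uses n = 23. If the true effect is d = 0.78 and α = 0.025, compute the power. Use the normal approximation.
Power ≈ 0.93

Power calculation (one-sample t-test, normal approximation):
z_β = d · √n - z_{α/2}
z_β = 0.78 · √23 - 2.241
z_β = 0.78 · 4.796 - 2.241
z_β = 1.499

Power = Φ(z_β) = Φ(1.499) ≈ 0.933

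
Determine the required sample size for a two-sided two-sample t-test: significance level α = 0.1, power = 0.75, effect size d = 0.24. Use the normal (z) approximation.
n = 187 per group

Sample size formula (two-sample t-test, normal approximation):
n = 2 · ((z_{α/2} + z_β) / d)²

z_{α/2} = 1.645 (for α = 0.1, two-sided)
z_β = 0.674 (for power = 0.75)
d = 0.24

n = 2 · ((1.645 + 0.674) / 0.24)²
n = 2 · (9.663)²
n ≈ 186.75
Round up to the next whole number: n = 187 per group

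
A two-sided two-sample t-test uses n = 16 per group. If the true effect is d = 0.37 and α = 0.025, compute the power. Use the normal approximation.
Power ≈ 0.12

Power calculation (two-sample t-test, normal approximation):
z_β = d · √(n/2) - z_{α/2}
z_β = 0.37 · √(16/2) - 2.241
z_β = 0.37 · 2.828 - 2.241
z_β = -1.195

Power = Φ(z_β) = Φ(-1.195) ≈ 0.116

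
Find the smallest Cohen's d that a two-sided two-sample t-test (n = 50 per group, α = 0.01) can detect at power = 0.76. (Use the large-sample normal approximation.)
d ≈ 0.66

Minimum detectable effect (two-sample t-test, normal approximation):
d = (z_{α/2} + z_β) / √(n/2)
d = (2.576 + 0.706) / √(50/2)
d = 3.282 / 5.000
d ≈ 0.66

By Cohen's convention (0.2 small / 0.5 medium / 0.8 large): medium effect.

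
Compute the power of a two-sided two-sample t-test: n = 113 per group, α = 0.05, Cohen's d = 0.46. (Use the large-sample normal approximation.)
Power ≈ 0.93

Power calculation (two-sample t-test, normal approximation):
z_β = d · √(n/2) - z_{α/2}
z_β = 0.46 · √(113/2) - 1.960
z_β = 0.46 · 7.517 - 1.960
z_β = 1.498

Power = Φ(z_β) = Φ(1.498) ≈ 0.933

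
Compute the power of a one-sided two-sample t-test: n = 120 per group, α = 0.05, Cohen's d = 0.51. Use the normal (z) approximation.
Power ≈ 0.99

Power calculation (two-sample t-test, normal approximation):
z_β = d · √(n/2) - z_α
z_β = 0.51 · √(120/2) - 1.645
z_β = 0.51 · 7.746 - 1.645
z_β = 2.306

Power = Φ(z_β) = Φ(2.306) ≈ 0.989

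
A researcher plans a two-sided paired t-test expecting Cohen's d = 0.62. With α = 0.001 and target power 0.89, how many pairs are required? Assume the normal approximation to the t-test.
n = 54 pairs

Sample size formula (paired t-test, normal approximation):
n = ((z_{α/2} + z_β) / d)²

z_{α/2} = 3.291 (for α = 0.001, two-sided)
z_β = 1.227 (for power = 0.89)
d = 0.62

n = ((3.291 + 1.227) / 0.62)²
n = (7.287)²
n ≈ 53.10
Round up to the next whole number: n = 54 pairs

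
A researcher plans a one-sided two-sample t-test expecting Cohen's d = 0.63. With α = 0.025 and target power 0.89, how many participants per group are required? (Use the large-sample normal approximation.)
n = 52 per group

Sample size formula (two-sample t-test, normal approximation):
n = 2 · ((z_α + z_β) / d)²

z_α = 1.960 (for α = 0.025, one-sided)
z_β = 1.227 (for power = 0.89)
d = 0.63

n = 2 · ((1.960 + 1.227) / 0.63)²
n = 2 · (5.059)²
n ≈ 51.19
Round up to the next whole number: n = 52 per group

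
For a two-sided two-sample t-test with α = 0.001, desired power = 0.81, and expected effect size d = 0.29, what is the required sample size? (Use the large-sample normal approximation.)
n = 414 per group

Sample size formula (two-sample t-test, normal approximation):
n = 2 · ((z_{α/2} + z_β) / d)²

z_{α/2} = 3.291 (for α = 0.001, two-sided)
z_β = 0.878 (for power = 0.81)
d = 0.29

n = 2 · ((3.291 + 0.878) / 0.29)²
n = 2 · (14.376)²
n ≈ 413.34
Round up to the next whole number: n = 414 per group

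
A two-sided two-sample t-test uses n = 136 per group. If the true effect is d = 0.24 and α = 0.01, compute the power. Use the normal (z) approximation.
Power ≈ 0.28

Power calculation (two-sample t-test, normal approximation):
z_β = d · √(n/2) - z_{α/2}
z_β = 0.24 · √(136/2) - 2.576
z_β = 0.24 · 8.246 - 2.576
z_β = -0.597

Power = Φ(z_β) = Φ(-0.597) ≈ 0.275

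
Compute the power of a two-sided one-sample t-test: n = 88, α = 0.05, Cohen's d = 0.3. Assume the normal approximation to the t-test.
Power ≈ 0.80

Power calculation (one-sample t-test, normal approximation):
z_β = d · √n - z_{α/2}
z_β = 0.3 · √88 - 1.960
z_β = 0.3 · 9.381 - 1.960
z_β = 0.854

Power = Φ(z_β) = Φ(0.854) ≈ 0.804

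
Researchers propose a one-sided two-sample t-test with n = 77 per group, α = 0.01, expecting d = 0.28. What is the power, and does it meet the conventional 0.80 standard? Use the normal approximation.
Power ≈ 0.28; the study is underpowered (power < 0.80)

Power calculation (two-sample t-test, normal approximation):
z_β = d · √(n/2) - z_α
z_β = 0.28 · √(77/2) - 2.326
z_β = 0.28 · 6.205 - 2.326
z_β = -0.589

Power = Φ(z_β) = Φ(-0.589) ≈ 0.278

Effect size d = 0.28 is small by Cohen's convention (0.2/0.5/0.8).

Threshold: power ≥ 0.80 is conventionally adequate.
Power ≈ 0.28 → the study is underpowered (power < 0.80).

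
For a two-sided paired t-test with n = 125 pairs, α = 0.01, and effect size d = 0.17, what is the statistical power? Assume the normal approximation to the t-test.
Power ≈ 0.25

Power calculation (paired t-test, normal approximation):
z_β = d · √n - z_{α/2}
z_β = 0.17 · √125 - 2.576
z_β = 0.17 · 11.180 - 2.576
z_β = -0.675

Power = Φ(z_β) = Φ(-0.675) ≈ 0.250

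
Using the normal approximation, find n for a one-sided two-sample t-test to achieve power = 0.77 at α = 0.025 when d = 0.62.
n = 38 per group

Sample size formula (two-sample t-test, normal approximation):
n = 2 · ((z_α + z_β) / d)²

z_α = 1.960 (for α = 0.025, one-sided)
z_β = 0.739 (for power = 0.77)
d = 0.62

n = 2 · ((1.960 + 0.739) / 0.62)²
n = 2 · (4.353)²
n ≈ 37.90
Round up to the next whole number: n = 38 per group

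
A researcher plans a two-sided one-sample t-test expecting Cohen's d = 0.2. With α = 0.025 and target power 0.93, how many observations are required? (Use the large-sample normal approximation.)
n = 346

Sample size formula (one-sample t-test, normal approximation):
n = ((z_{α/2} + z_β) / d)²

z_{α/2} = 2.241 (for α = 0.025, two-sided)
z_β = 1.476 (for power = 0.93)
d = 0.2

n = ((2.241 + 1.476) / 0.2)²
n = (18.585)²
n ≈ 345.40
Round up to the next whole number: n = 346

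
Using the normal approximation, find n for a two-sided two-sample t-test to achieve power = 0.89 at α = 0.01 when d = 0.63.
n = 73 per group

Sample size formula (two-sample t-test, normal approximation):
n = 2 · ((z_{α/2} + z_β) / d)²

z_{α/2} = 2.576 (for α = 0.01, two-sided)
z_β = 1.227 (for power = 0.89)
d = 0.63

n = 2 · ((2.576 + 1.227) / 0.63)²
n = 2 · (6.037)²
n ≈ 72.89
Round up to the next whole number: n = 73 per group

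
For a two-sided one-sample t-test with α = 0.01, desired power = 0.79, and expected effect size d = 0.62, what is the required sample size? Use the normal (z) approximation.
n = 30

Sample size formula (one-sample t-test, normal approximation):
n = ((z_{α/2} + z_β) / d)²

z_{α/2} = 2.576 (for α = 0.01, two-sided)
z_β = 0.806 (for power = 0.79)
d = 0.62

n = ((2.576 + 0.806) / 0.62)²
n = (5.455)²
n ≈ 29.76
Round up to the next whole number: n = 30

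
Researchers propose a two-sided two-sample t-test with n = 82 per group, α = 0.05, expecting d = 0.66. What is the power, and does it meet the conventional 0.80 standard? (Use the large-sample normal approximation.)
Power ≈ 0.99; the study is adequately powered (power ≥ 0.80)

Power calculation (two-sample t-test, normal approximation):
z_β = d · √(n/2) - z_{α/2}
z_β = 0.66 · √(82/2) - 1.960
z_β = 0.66 · 6.403 - 1.960
z_β = 2.266

Power = Φ(z_β) = Φ(2.266) ≈ 0.988

Effect size d = 0.66 is medium by Cohen's convention (0.2/0.5/0.8).

Threshold: power ≥ 0.80 is conventionally adequate.
Power ≈ 0.99 → the study is adequately powered (power ≥ 0.80).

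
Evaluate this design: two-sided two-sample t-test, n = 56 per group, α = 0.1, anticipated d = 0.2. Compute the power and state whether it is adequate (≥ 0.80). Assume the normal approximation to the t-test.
Power ≈ 0.28; the study is underpowered (power < 0.80)

Power calculation (two-sample t-test, normal approximation):
z_β = d · √(n/2) - z_{α/2}
z_β = 0.2 · √(56/2) - 1.645
z_β = 0.2 · 5.292 - 1.645
z_β = -0.587

Power = Φ(z_β) = Φ(-0.587) ≈ 0.279

Effect size d = 0.2 is small by Cohen's convention (0.2/0.5/0.8).

Threshold: power ≥ 0.80 is conventionally adequate.
Power ≈ 0.28 → the study is underpowered (power < 0.80).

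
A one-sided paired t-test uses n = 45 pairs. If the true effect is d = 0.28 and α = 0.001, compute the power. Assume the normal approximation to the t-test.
Power ≈ 0.11

Power calculation (paired t-test, normal approximation):
z_β = d · √n - z_α
z_β = 0.28 · √45 - 3.090
z_β = 0.28 · 6.708 - 3.090
z_β = -1.212

Power = Φ(z_β) = Φ(-1.212) ≈ 0.113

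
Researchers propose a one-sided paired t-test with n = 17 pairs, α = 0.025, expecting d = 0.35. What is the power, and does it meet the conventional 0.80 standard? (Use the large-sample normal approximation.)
Power ≈ 0.30; the study is underpowered (power < 0.80)

Power calculation (paired t-test, normal approximation):
z_β = d · √n - z_α
z_β = 0.35 · √17 - 1.960
z_β = 0.35 · 4.123 - 1.960
z_β = -0.517

Power = Φ(z_β) = Φ(-0.517) ≈ 0.303

Effect size d = 0.35 is small by Cohen's convention (0.2/0.5/0.8).

Threshold: power ≥ 0.80 is conventionally adequate.
Power ≈ 0.30 → the study is underpowered (power < 0.80).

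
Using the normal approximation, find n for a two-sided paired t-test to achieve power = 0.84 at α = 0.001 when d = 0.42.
n = 105 pairs

Sample size formula (paired t-test, normal approximation):
n = ((z_{α/2} + z_β) / d)²

z_{α/2} = 3.291 (for α = 0.001, two-sided)
z_β = 0.994 (for power = 0.84)
d = 0.42

n = ((3.291 + 0.994) / 0.42)²
n = (10.202)²
n ≈ 104.08
Round up to the next whole number: n = 105 pairs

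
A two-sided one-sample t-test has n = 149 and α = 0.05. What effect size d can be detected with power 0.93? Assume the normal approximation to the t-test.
d ≈ 0.28

Minimum detectable effect (one-sample t-test, normal approximation):
d = (z_{α/2} + z_β) / √n
d = (1.960 + 1.476) / √149
d = 3.436 / 12.207
d ≈ 0.28

By Cohen's convention (0.2 small / 0.5 medium / 0.8 large): small effect.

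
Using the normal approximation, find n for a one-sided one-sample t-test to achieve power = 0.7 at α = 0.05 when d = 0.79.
n = 8

Sample size formula (one-sample t-test, normal approximation):
n = ((z_α + z_β) / d)²

z_α = 1.645 (for α = 0.05, one-sided)
z_β = 0.524 (for power = 0.7)
d = 0.79

n = ((1.645 + 0.524) / 0.79)²
n = (2.746)²
n ≈ 7.54
Round up to the next whole number: n = 8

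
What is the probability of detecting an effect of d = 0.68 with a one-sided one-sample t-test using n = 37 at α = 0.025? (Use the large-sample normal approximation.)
Power ≈ 0.99

Power calculation (one-sample t-test, normal approximation):
z_β = d · √n - z_α
z_β = 0.68 · √37 - 1.960
z_β = 0.68 · 6.083 - 1.960
z_β = 2.176

Power = Φ(z_β) = Φ(2.176) ≈ 0.985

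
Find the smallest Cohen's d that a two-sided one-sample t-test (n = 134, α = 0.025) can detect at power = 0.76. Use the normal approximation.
d ≈ 0.25

Minimum detectable effect (one-sample t-test, normal approximation):
d = (z_{α/2} + z_β) / √n
d = (2.241 + 0.706) / √134
d = 2.948 / 11.576
d ≈ 0.25

By Cohen's convention (0.2 small / 0.5 medium / 0.8 large): small effect.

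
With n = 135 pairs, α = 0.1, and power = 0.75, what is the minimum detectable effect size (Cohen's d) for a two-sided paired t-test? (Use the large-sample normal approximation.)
d ≈ 0.20

Minimum detectable effect (paired t-test, normal approximation):
d = (z_{α/2} + z_β) / √n
d = (1.645 + 0.674) / √135
d = 2.319 / 11.619
d ≈ 0.20

By Cohen's convention (0.2 small / 0.5 medium / 0.8 large): small effect.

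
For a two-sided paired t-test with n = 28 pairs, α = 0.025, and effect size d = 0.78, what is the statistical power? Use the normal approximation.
Power ≈ 0.97

Power calculation (paired t-test, normal approximation):
z_β = d · √n - z_{α/2}
z_β = 0.78 · √28 - 2.241
z_β = 0.78 · 5.292 - 2.241
z_β = 1.886

Power = Φ(z_β) = Φ(1.886) ≈ 0.970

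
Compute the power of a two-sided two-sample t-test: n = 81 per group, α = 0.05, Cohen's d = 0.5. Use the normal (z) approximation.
Power ≈ 0.89

Power calculation (two-sample t-test, normal approximation):
z_β = d · √(n/2) - z_{α/2}
z_β = 0.5 · √(81/2) - 1.960
z_β = 0.5 · 6.364 - 1.960
z_β = 1.222

Power = Φ(z_β) = Φ(1.222) ≈ 0.889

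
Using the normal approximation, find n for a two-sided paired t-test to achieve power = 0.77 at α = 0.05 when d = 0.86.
n = 10 pairs

Sample size formula (paired t-test, normal approximation):
n = ((z_{α/2} + z_β) / d)²

z_{α/2} = 1.960 (for α = 0.05, two-sided)
z_β = 0.739 (for power = 0.77)
d = 0.86

n = ((1.960 + 0.739) / 0.86)²
n = (3.138)²
n ≈ 9.85
Round up to the next whole number: n = 10 pairs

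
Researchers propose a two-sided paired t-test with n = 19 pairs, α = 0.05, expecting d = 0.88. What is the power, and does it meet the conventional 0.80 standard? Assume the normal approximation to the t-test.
Power ≈ 0.97; the study is adequately powered (power ≥ 0.80)

Power calculation (paired t-test, normal approximation):
z_β = d · √n - z_{α/2}
z_β = 0.88 · √19 - 1.960
z_β = 0.88 · 4.359 - 1.960
z_β = 1.876

Power = Φ(z_β) = Φ(1.876) ≈ 0.970

Effect size d = 0.88 is large by Cohen's convention (0.2/0.5/0.8).

Threshold: power ≥ 0.80 is conventionally adequate.
Power ≈ 0.97 → the study is adequately powered (power ≥ 0.80).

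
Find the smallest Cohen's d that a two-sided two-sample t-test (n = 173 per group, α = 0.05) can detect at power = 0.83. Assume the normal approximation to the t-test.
d ≈ 0.31

Minimum detectable effect (two-sample t-test, normal approximation):
d = (z_{α/2} + z_β) / √(n/2)
d = (1.960 + 0.954) / √(173/2)
d = 2.914 / 9.301
d ≈ 0.31

By Cohen's convention (0.2 small / 0.5 medium / 0.8 large): small effect.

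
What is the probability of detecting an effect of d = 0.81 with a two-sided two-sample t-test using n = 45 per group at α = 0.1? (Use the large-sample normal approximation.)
Power ≈ 0.99

Power calculation (two-sample t-test, normal approximation):
z_β = d · √(n/2) - z_{α/2}
z_β = 0.81 · √(45/2) - 1.645
z_β = 0.81 · 4.743 - 1.645
z_β = 2.197

Power = Φ(z_β) = Φ(2.197) ≈ 0.986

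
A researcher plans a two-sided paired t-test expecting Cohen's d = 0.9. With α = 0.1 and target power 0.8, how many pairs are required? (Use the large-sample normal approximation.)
n = 8 pairs

Sample size formula (paired t-test, normal approximation):
n = ((z_{α/2} + z_β) / d)²

z_{α/2} = 1.645 (for α = 0.1, two-sided)
z_β = 0.842 (for power = 0.8)
d = 0.9

n = ((1.645 + 0.842) / 0.9)²
n = (2.763)²
n ≈ 7.63
Round up to the next whole number: n = 8 pairs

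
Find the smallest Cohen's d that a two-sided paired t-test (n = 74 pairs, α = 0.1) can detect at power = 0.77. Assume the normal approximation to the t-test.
d ≈ 0.28

Minimum detectable effect (paired t-test, normal approximation):
d = (z_{α/2} + z_β) / √n
d = (1.645 + 0.739) / √74
d = 2.384 / 8.602
d ≈ 0.28

By Cohen's convention (0.2 small / 0.5 medium / 0.8 large): small effect.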